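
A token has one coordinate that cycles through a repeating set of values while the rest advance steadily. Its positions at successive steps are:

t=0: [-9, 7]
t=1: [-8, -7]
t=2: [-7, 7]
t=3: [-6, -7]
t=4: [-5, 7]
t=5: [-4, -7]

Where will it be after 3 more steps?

[-1, 7]

First: linear, +1 per step → -1 at step 8.
Second: cycles through 7, -7 every 2 steps. Step 8 lands at position 0 of the cycle → 7.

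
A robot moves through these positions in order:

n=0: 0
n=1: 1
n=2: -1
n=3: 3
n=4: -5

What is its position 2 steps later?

Consecutive displacements +1, -2, +4, -8 scale by a factor of -2 each step.
step 5: -5 + 16 → 11
step 6: 11 − 32 → -21

-21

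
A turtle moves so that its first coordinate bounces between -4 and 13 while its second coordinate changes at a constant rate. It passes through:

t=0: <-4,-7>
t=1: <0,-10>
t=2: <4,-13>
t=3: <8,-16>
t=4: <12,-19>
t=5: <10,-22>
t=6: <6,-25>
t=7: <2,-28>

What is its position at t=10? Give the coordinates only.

<2,-37>

The first coordinate reflects between -4 and 13, moving 4 per step.
  step 8: 2 → -2
  step 9: -2 → -2
  step 10: -2 → 2
The second coordinate changes by -3 each step: at step 10 it is -37.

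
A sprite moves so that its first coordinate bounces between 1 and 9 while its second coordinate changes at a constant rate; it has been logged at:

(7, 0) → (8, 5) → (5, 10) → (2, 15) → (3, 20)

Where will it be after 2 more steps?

The first coordinate reflects between 1 and 9, moving 3 per step.
  step 5: 3 → 6
  step 6: 6 → 9
The second coordinate changes by +5 each step: at step 6 it is 30.

(9, 30)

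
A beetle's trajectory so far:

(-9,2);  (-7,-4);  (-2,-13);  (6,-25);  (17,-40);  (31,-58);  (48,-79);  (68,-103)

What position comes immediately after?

(91,-130)

Taking differences between consecutive positions: (+2,-6), (+5,-9), (+8,-12), (+11,-15), (+14,-18), (+17,-21), (+20,-24). These grow by (+3,-3) each step.
step 8: (68,-103) + (+23,-27) → (91,-130)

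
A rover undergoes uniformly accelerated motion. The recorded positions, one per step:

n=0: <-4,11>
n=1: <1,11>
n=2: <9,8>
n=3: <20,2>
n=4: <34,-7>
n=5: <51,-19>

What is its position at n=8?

<120,-73>

Successive displacements: <+5,+0>, <+8,-3>, <+11,-6>, <+14,-9>, <+17,-12> — each changes by <+3,-3>.
step 6: <51,-19> + <+20,-15> → <71,-34>
step 7: <71,-34> + <+23,-18> → <94,-52>
step 8: <94,-52> + <+26,-21> → <120,-73>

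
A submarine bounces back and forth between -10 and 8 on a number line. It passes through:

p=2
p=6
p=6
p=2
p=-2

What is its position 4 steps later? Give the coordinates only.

The value reflects between -10 and 8, moving 4 per step.
  step 5: -2 → -6
  step 6: -6 → -10
  step 7: -10 → -6
  step 8: -6 → -2

p=-2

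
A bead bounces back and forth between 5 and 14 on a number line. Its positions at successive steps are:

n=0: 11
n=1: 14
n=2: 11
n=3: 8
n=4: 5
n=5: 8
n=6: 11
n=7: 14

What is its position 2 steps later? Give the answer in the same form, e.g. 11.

8

The value reflects between 5 and 14, moving 3 per step.
  step 8: 14 → 11
  step 9: 11 → 8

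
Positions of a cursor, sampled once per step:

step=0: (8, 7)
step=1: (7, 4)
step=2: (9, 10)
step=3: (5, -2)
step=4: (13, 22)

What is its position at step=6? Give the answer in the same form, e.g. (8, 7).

(29, 70)

Step-to-step displacements: (-1, -3), (+2, +6), (-4, -12), (+8, +24); each is -2× the previous.
step 5: (13, 22) + (-16, -48) → (-3, -26)
step 6: (-3, -26) + (+32, +96) → (29, 70)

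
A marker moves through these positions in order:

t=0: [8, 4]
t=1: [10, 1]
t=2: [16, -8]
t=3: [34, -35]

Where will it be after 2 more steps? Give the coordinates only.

Step-to-step displacements: [+2, -3], [+6, -9], [+18, -27]; each is 3× the previous.
step 4: [34, -35] + [+54, -81] → [88, -116]
step 5: [88, -116] + [+162, -243] → [250, -359]

[250, -359]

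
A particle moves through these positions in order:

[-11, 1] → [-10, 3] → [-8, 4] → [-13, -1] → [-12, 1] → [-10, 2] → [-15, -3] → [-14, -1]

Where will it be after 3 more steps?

Step-to-step displacements: [+1, +2], [+2, +1], [-5, -5], [+1, +2], [+2, +1], [-5, -5], [+1, +2] — a repeating cycle of length 3.
step 8: apply [+2, +1] → [-12, 0]
step 9: apply [-5, -5] → [-17, -5]
step 10: apply [+1, +2] → [-16, -3]

[-16, -3]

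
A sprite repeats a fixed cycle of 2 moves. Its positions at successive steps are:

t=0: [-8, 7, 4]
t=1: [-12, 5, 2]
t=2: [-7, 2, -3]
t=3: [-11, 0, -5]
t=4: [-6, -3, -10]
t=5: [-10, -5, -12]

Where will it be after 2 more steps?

The moves between consecutive positions are [-4, -2, -2], [+5, -3, -5], [-4, -2, -2], [+5, -3, -5], [-4, -2, -2]; they repeat the 2-cycle [[-4, -2, -2], [+5, -3, -5]].
step 6: apply [+5, -3, -5] → [-5, -8, -17]
step 7: apply [-4, -2, -2] → [-9, -10, -19]

[-9, -10, -19]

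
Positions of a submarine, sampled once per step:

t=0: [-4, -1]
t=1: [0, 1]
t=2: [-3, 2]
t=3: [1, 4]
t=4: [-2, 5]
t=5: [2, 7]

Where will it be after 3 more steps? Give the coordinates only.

[0, 11]

The moves between consecutive positions are [+4, +2], [-3, +1], [+4, +2], [-3, +1], [+4, +2]; they repeat the 2-cycle [[+4, +2], [-3, +1]].
step 6: apply [-3, +1] → [-1, 8]
step 7: apply [+4, +2] → [3, 10]
step 8: apply [-3, +1] → [0, 11]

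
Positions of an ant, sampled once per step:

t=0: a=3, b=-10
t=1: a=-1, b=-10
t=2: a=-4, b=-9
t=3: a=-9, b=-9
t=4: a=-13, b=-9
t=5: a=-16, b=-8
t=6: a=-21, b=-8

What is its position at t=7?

a=-25, b=-8

The moves between consecutive positions are (-4,+0), (-3,+1), (-5,+0), (-4,+0), (-3,+1), (-5,+0); they repeat the 3-cycle [(-4,+0), (-3,+1), (-5,+0)].
step 7: apply (-4,+0) → a=-25, b=-8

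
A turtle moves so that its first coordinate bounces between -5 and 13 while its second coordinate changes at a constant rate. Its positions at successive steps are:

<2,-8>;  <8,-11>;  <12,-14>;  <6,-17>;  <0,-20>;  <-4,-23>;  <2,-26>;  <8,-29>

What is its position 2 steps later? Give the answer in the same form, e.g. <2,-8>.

The first coordinate travels 6 per step and bounces off the walls at -5 and 13.
  step 8: 8 → 12
  step 9: 12 → 6
The second coordinate changes by -3 each step: at step 9 it is -35.

<6,-35>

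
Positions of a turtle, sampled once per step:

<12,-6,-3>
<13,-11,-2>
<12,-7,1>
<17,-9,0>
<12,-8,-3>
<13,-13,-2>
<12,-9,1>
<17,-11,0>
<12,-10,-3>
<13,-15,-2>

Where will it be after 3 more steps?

<12,-12,-3>

Differencing gives <+1,-5,+1>, <-1,+4,+3>, <+5,-2,-1>, <-5,+1,-3>, <+1,-5,+1>, <-1,+4,+3>, <+5,-2,-1>, <-5,+1,-3>, <+1,-5,+1>. This is the pattern <+1,-5,+1>, <-1,+4,+3>, <+5,-2,-1>, <-5,+1,-3> repeated.
step 10: apply <-1,+4,+3> → <12,-11,1>
step 11: apply <+5,-2,-1> → <17,-13,0>
step 12: apply <-5,+1,-3> → <12,-12,-3>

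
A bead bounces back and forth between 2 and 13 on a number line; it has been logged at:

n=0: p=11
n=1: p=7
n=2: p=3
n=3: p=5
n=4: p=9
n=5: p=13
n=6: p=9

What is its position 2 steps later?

p=3

The value travels 4 per step and bounces off the walls at 2 and 13.
  step 7: 9 → 5
  step 8: 5 → 3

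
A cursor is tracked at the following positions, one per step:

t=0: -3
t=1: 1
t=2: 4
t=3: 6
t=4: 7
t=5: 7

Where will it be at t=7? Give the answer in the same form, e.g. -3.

First differences are +4, +3, +2, +1, +0; their common second difference is -1 (constant acceleration).
step 6: 7 − 1 → 6
step 7: 6 − 2 → 4

4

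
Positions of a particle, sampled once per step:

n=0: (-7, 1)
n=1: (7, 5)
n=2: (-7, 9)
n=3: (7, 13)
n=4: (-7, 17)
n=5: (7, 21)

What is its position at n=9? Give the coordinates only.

(7, 37)

The first coordinate repeats the cycle [-7, 7] with period 2; step 9 mod 2 = 1, giving 7.
The second coordinate changes by +4 each step, so at step 9 it is 1 + 9·(4) = 37.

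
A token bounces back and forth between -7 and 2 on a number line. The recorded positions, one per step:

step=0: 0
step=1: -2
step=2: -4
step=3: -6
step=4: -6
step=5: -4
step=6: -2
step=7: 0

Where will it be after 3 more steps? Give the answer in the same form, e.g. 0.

-2

The value travels 2 per step and bounces off the walls at -7 and 2.
  step 8: 0 → 2
  step 9: 2 → 0
  step 10: 0 → -2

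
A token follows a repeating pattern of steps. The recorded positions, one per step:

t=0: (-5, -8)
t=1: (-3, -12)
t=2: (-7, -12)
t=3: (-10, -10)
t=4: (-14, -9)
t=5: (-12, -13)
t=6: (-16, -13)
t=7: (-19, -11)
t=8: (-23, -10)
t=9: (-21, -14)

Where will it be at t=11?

Step-to-step displacements: (+2, -4), (-4, +0), (-3, +2), (-4, +1), (+2, -4), (-4, +0), (-3, +2), (-4, +1), (+2, -4) — a repeating cycle of length 4.
step 10: apply (-4, +0) → (-25, -14)
step 11: apply (-3, +2) → (-28, -12)

(-28, -12)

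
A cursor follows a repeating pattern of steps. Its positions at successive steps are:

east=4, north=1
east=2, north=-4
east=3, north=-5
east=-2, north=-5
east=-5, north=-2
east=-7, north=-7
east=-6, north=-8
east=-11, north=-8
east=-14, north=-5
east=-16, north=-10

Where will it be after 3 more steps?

Step-to-step displacements: (-2,-5), (+1,-1), (-5,+0), (-3,+3), (-2,-5), (+1,-1), (-5,+0), (-3,+3), (-2,-5) — a repeating cycle of length 4.
step 10: apply (+1,-1) → east=-15, north=-11
step 11: apply (-5,+0) → east=-20, north=-11
step 12: apply (-3,+3) → east=-23, north=-8

east=-23, north=-8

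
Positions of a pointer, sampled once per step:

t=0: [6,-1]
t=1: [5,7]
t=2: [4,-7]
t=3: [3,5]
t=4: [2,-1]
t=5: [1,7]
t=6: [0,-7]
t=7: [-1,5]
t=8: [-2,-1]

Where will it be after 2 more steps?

First: linear, -1 per step → -4 at step 10.
Second: cycles through -1, 7, -7, 5 every 4 steps. Step 10 lands at position 2 of the cycle → -7.

[-4,-7]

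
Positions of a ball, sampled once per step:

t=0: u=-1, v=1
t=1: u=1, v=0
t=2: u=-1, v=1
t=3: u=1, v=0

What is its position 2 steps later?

The jumps are (+2, -1), (-2, +1), (+2, -1) — a geometric progression with ratio -1.
step 4: u=1, v=0 + (-2, +1) → u=-1, v=1
step 5: u=-1, v=1 + (+2, -1) → u=1, v=0

u=1, v=0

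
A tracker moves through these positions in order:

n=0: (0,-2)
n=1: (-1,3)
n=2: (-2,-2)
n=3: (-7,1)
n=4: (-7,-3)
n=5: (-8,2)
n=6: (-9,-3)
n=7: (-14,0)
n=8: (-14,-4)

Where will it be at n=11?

Step-to-step displacements: (-1,+5), (-1,-5), (-5,+3), (+0,-4), (-1,+5), (-1,-5), (-5,+3), (+0,-4) — a repeating cycle of length 4.
step 9: apply (-1,+5) → (-15,1)
step 10: apply (-1,-5) → (-16,-4)
step 11: apply (-5,+3) → (-21,-1)

(-21,-1)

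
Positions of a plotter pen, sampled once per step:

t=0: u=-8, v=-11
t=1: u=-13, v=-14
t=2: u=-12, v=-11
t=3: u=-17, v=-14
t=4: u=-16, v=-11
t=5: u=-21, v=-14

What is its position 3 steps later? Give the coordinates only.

Step-to-step displacements: (-5, -3), (+1, +3), (-5, -3), (+1, +3), (-5, -3) — a repeating cycle of length 2.
step 6: apply (+1, +3) → u=-20, v=-11
step 7: apply (-5, -3) → u=-25, v=-14
step 8: apply (+1, +3) → u=-24, v=-11

u=-24, v=-11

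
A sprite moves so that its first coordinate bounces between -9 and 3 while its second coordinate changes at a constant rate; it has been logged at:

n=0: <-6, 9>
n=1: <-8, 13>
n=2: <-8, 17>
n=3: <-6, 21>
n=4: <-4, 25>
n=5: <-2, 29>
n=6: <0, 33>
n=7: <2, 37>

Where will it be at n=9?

<0, 45>

The first coordinate travels 2 per step and bounces off the walls at -9 and 3.
  step 8: 2 → 2
  step 9: 2 → 0
The second coordinate changes by +4 each step: at step 9 it is 45.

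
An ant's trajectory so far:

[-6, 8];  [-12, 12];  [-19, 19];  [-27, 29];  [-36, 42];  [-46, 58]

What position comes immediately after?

Successive displacements: [-6, +4], [-7, +7], [-8, +10], [-9, +13], [-10, +16] — each changes by [-1, +3].
step 6: [-46, 58] + [-11, +19] → [-57, 77]

[-57, 77]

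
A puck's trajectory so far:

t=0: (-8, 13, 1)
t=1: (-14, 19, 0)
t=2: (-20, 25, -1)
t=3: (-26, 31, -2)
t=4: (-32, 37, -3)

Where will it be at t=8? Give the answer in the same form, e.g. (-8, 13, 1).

Each step adds (-6, +6, -1) to the position.
step 5: (-32, 37, -3) + (-6, +6, -1) → (-38, 43, -4)
step 6: (-38, 43, -4) + (-6, +6, -1) → (-44, 49, -5)
step 7: (-44, 49, -5) + (-6, +6, -1) → (-50, 55, -6)
step 8: (-50, 55, -6) + (-6, +6, -1) → (-56, 61, -7)

(-56, 61, -7)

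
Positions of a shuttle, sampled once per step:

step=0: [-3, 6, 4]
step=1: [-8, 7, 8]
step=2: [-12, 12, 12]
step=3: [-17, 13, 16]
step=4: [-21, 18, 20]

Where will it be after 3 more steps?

[-35, 25, 32]

Step-to-step displacements: [-5, +1, +4], [-4, +5, +4], [-5, +1, +4], [-4, +5, +4] — a repeating cycle of length 2.
step 5: apply [-5, +1, +4] → [-26, 19, 24]
step 6: apply [-4, +5, +4] → [-30, 24, 28]
step 7: apply [-5, +1, +4] → [-35, 25, 32]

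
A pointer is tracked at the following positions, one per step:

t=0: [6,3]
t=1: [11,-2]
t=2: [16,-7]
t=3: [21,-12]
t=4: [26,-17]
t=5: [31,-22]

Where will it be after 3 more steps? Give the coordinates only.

Each step adds [+5,-5] to the position.
step 6: [31,-22] + [+5,-5] → [36,-27]
step 7: [36,-27] + [+5,-5] → [41,-32]
step 8: [41,-32] + [+5,-5] → [46,-37]

[46,-37]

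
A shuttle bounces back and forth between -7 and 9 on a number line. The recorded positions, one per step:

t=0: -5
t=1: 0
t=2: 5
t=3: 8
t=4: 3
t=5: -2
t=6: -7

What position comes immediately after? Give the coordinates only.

The value travels 5 per step and bounces off the walls at -7 and 9.
  step 7: -7 → -2

-2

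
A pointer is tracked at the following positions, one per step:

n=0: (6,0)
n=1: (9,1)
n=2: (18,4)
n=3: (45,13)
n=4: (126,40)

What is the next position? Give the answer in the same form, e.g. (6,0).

(369,121)

Consecutive displacements (+3,+1), (+9,+3), (+27,+9), (+81,+27) scale by a factor of 3 each step.
step 5: (126,40) + (+243,+81) → (369,121)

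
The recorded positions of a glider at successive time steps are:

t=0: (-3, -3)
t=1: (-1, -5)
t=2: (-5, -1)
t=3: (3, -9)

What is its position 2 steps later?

(19, -25)

The jumps are (+2, -2), (-4, +4), (+8, -8) — a geometric progression with ratio -2.
step 4: (3, -9) + (-16, +16) → (-13, 7)
step 5: (-13, 7) + (+32, -32) → (19, -25)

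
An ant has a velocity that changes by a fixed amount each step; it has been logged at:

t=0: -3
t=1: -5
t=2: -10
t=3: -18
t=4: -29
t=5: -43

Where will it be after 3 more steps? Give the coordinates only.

First differences are -2, -5, -8, -11, -14; their common second difference is -3 (constant acceleration).
step 6: -43 − 17 → -60
step 7: -60 − 20 → -80
step 8: -80 − 23 → -103

-103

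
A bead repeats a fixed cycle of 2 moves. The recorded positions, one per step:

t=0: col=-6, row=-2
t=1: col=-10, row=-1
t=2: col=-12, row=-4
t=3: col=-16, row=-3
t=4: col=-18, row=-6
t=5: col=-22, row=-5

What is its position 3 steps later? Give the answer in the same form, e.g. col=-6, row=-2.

Differencing gives (-4,+1), (-2,-3), (-4,+1), (-2,-3), (-4,+1). This is the pattern (-4,+1), (-2,-3) repeated.
step 6: apply (-2,-3) → col=-24, row=-8
step 7: apply (-4,+1) → col=-28, row=-7
step 8: apply (-2,-3) → col=-30, row=-10

col=-30, row=-10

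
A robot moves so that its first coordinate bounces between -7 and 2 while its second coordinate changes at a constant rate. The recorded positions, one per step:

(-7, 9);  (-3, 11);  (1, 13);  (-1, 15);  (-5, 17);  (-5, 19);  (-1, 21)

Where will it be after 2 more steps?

The first coordinate reflects between -7 and 2, moving 4 per step.
  step 7: -1 → 1
  step 8: 1 → -3
The second coordinate changes by +2 each step: at step 8 it is 25.

(-3, 25)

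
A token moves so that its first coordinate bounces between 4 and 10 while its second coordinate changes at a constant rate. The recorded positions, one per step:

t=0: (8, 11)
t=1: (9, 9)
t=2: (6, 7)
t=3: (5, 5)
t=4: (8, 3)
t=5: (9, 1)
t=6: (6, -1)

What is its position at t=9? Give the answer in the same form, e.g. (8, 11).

The first coordinate travels 3 per step and bounces off the walls at 4 and 10.
  step 7: 6 → 5
  step 8: 5 → 8
  step 9: 8 → 9
The second coordinate changes by -2 each step: at step 9 it is -7.

(9, -7)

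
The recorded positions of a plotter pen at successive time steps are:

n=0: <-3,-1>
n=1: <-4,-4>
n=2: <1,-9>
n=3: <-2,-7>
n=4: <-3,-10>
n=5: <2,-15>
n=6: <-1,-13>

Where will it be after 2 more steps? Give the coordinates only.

<3,-21>

Differencing gives <-1,-3>, <+5,-5>, <-3,+2>, <-1,-3>, <+5,-5>, <-3,+2>. This is the pattern <-1,-3>, <+5,-5>, <-3,+2> repeated.
step 7: apply <-1,-3> → <-2,-16>
step 8: apply <+5,-5> → <3,-21>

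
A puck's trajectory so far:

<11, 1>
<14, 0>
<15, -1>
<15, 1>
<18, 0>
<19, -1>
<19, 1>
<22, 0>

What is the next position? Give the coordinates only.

<23, -1>

The moves between consecutive positions are <+3, -1>, <+1, -1>, <+0, +2>, <+3, -1>, <+1, -1>, <+0, +2>, <+3, -1>; they repeat the 3-cycle [<+3, -1>, <+1, -1>, <+0, +2>].
step 8: apply <+1, -1> → <23, -1>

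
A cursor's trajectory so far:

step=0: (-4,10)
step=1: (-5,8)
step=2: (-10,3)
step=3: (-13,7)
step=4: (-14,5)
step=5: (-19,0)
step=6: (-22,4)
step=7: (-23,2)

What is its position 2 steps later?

Differencing gives (-1,-2), (-5,-5), (-3,+4), (-1,-2), (-5,-5), (-3,+4), (-1,-2). This is the pattern (-1,-2), (-5,-5), (-3,+4) repeated.
step 8: apply (-5,-5) → (-28,-3)
step 9: apply (-3,+4) → (-31,1)

(-31,1)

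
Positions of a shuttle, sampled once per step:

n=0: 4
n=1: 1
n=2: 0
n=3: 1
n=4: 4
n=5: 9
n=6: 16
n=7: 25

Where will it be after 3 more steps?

First differences are -3, -1, +1, +3, +5, +7, +9; their common second difference is +2 (constant acceleration).
step 8: 25 + 11 → 36
step 9: 36 + 13 → 49
step 10: 49 + 15 → 64

64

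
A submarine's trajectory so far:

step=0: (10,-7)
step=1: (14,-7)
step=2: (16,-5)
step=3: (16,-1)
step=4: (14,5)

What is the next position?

Taking differences between consecutive positions: (+4,+0), (+2,+2), (+0,+4), (-2,+6). These grow by (-2,+2) each step.
step 5: (14,5) + (-4,+8) → (10,13)

(10,13)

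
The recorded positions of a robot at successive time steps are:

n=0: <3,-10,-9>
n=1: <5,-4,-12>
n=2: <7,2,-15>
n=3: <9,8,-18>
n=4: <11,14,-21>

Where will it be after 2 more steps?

The position changes by <+2,+6,-3> every step.
step 5: <11,14,-21> + <+2,+6,-3> → <13,20,-24>
step 6: <13,20,-24> + <+2,+6,-3> → <15,26,-27>

<15,26,-27>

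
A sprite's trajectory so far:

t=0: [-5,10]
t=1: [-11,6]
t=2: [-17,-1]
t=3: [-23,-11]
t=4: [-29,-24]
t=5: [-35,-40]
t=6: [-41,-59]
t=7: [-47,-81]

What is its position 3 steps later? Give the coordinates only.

[-65,-165]

Successive displacements: [-6,-4], [-6,-7], [-6,-10], [-6,-13], [-6,-16], [-6,-19], [-6,-22] — each changes by [+0,-3].
step 8: [-47,-81] + [-6,-25] → [-53,-106]
step 9: [-53,-106] + [-6,-28] → [-59,-134]
step 10: [-59,-134] + [-6,-31] → [-65,-165]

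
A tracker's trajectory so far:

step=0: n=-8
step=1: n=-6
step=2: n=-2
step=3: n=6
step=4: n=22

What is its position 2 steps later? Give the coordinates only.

The jumps are +2, +4, +8, +16 — a geometric progression with ratio 2.
step 5: 22 + 32 → n=54
step 6: 54 + 64 → n=118

n=118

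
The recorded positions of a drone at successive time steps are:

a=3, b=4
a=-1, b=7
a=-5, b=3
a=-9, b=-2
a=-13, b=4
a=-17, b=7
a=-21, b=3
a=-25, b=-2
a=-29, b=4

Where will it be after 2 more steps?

a=-37, b=3

The a coordinate changes by -4 each step, so at step 10 it is 3 + 10·(-4) = -37.
The b coordinate repeats the cycle [4, 7, 3, -2] with period 4; step 10 mod 4 = 2, giving 3.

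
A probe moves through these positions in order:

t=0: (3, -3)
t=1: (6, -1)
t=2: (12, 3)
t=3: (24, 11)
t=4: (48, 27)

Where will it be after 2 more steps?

Step-to-step displacements: (+3, +2), (+6, +4), (+12, +8), (+24, +16); each is 2× the previous.
step 5: (48, 27) + (+48, +32) → (96, 59)
step 6: (96, 59) + (+96, +64) → (192, 123)

(192, 123)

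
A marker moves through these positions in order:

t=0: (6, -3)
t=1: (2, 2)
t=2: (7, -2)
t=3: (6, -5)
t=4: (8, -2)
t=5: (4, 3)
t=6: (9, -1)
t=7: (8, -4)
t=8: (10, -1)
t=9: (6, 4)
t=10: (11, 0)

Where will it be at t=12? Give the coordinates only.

Step-to-step displacements: (-4, +5), (+5, -4), (-1, -3), (+2, +3), (-4, +5), (+5, -4), (-1, -3), (+2, +3), (-4, +5), (+5, -4) — a repeating cycle of length 4.
step 11: apply (-1, -3) → (10, -3)
step 12: apply (+2, +3) → (12, 0)

(12, 0)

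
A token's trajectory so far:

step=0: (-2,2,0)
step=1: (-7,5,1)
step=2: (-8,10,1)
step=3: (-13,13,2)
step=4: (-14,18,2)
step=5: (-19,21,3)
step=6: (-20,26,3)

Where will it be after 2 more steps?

(-26,34,4)

Differencing gives (-5,+3,+1), (-1,+5,+0), (-5,+3,+1), (-1,+5,+0), (-5,+3,+1), (-1,+5,+0). This is the pattern (-5,+3,+1), (-1,+5,+0) repeated.
step 7: apply (-5,+3,+1) → (-25,29,4)
step 8: apply (-1,+5,+0) → (-26,34,4)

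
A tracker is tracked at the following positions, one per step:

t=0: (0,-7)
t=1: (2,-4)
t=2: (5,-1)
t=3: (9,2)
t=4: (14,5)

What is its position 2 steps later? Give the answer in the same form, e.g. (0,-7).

Successive displacements: (+2,+3), (+3,+3), (+4,+3), (+5,+3) — each changes by (+1,+0).
step 5: (14,5) + (+6,+3) → (20,8)
step 6: (20,8) + (+7,+3) → (27,11)

(27,11)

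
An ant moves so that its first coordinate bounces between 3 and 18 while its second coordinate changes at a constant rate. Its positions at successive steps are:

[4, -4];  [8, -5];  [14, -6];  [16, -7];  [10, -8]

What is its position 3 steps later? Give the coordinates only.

[14, -11]

The first coordinate travels 6 per step and bounces off the walls at 3 and 18.
  step 5: 10 → 4
  step 6: 4 → 8
  step 7: 8 → 14
The second coordinate changes by -1 each step: at step 7 it is -11.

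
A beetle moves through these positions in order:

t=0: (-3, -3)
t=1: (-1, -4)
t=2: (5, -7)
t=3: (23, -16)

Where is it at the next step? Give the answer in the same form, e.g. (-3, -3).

(77, -43)

Consecutive displacements (+2, -1), (+6, -3), (+18, -9) scale by a factor of 3 each step.
step 4: (23, -16) + (+54, -27) → (77, -43)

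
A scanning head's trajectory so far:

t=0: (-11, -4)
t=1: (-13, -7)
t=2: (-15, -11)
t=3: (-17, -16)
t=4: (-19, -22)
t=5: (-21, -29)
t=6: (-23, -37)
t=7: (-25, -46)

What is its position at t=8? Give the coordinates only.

(-27, -56)

Taking differences between consecutive positions: (-2, -3), (-2, -4), (-2, -5), (-2, -6), (-2, -7), (-2, -8), (-2, -9). These grow by (+0, -1) each step.
step 8: (-25, -46) + (-2, -10) → (-27, -56)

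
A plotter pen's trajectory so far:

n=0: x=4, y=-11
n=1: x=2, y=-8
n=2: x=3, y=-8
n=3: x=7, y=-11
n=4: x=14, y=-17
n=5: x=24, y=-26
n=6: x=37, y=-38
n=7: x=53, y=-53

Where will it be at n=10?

Taking differences between consecutive positions: (-2,+3), (+1,+0), (+4,-3), (+7,-6), (+10,-9), (+13,-12), (+16,-15). These grow by (+3,-3) each step.
step 8: x=53, y=-53 + (+19,-18) → x=72, y=-71
step 9: x=72, y=-71 + (+22,-21) → x=94, y=-92
step 10: x=94, y=-92 + (+25,-24) → x=119, y=-116

x=119, y=-116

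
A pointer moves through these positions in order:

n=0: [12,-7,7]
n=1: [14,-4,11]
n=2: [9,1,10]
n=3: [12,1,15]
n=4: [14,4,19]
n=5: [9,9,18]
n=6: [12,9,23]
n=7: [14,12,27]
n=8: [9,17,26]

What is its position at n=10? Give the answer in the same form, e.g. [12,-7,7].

The moves between consecutive positions are [+2,+3,+4], [-5,+5,-1], [+3,+0,+5], [+2,+3,+4], [-5,+5,-1], [+3,+0,+5], [+2,+3,+4], [-5,+5,-1]; they repeat the 3-cycle [[+2,+3,+4], [-5,+5,-1], [+3,+0,+5]].
step 9: apply [+3,+0,+5] → [12,17,31]
step 10: apply [+2,+3,+4] → [14,20,35]

[14,20,35]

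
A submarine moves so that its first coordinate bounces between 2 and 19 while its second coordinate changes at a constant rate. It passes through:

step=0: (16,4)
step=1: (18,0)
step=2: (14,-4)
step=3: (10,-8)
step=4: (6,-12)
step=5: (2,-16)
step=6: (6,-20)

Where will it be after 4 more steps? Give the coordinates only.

(16,-36)

The first coordinate travels 4 per step and bounces off the walls at 2 and 19.
  step 7: 6 → 10
  step 8: 10 → 14
  step 9: 14 → 18
  step 10: 18 → 16
The second coordinate changes by -4 each step: at step 10 it is -36.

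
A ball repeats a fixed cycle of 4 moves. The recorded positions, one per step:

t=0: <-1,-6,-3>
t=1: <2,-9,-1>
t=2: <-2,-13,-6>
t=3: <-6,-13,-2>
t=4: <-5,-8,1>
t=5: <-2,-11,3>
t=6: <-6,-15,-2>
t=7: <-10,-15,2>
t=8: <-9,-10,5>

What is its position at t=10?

<-10,-17,2>

Step-to-step displacements: <+3,-3,+2>, <-4,-4,-5>, <-4,+0,+4>, <+1,+5,+3>, <+3,-3,+2>, <-4,-4,-5>, <-4,+0,+4>, <+1,+5,+3> — a repeating cycle of length 4.
step 9: apply <+3,-3,+2> → <-6,-13,7>
step 10: apply <-4,-4,-5> → <-10,-17,2>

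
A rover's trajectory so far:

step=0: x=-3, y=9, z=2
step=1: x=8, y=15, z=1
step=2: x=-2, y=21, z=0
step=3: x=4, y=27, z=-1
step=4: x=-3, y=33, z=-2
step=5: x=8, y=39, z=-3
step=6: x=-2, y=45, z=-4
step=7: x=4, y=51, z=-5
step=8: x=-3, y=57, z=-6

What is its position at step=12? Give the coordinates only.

X: cycles through -3, 8, -2, 4 every 4 steps. Step 12 lands at position 0 of the cycle → -3.
Y: linear, +6 per step → 81 at step 12.
Z: linear, -1 per step → -10 at step 12.

x=-3, y=81, z=-10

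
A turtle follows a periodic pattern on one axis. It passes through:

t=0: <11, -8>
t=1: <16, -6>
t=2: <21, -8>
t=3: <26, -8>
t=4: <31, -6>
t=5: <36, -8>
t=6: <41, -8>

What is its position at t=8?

<51, -8>

The first coordinate changes by +5 each step, so at step 8 it is 11 + 8·(5) = 51.
The second coordinate repeats the cycle [-8, -6, -8] with period 3; step 8 mod 3 = 2, giving -8.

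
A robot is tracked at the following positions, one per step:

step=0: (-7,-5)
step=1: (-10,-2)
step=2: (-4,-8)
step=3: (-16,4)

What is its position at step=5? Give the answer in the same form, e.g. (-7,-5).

The jumps are (-3,+3), (+6,-6), (-12,+12) — a geometric progression with ratio -2.
step 4: (-16,4) + (+24,-24) → (8,-20)
step 5: (8,-20) + (-48,+48) → (-40,28)

(-40,28)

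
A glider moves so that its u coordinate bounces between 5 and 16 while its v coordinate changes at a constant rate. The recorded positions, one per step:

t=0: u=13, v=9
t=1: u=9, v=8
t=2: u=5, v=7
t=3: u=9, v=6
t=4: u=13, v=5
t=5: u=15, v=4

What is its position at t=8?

u=7, v=1

The u coordinate travels 4 per step and bounces off the walls at 5 and 16.
  step 6: 15 → 11
  step 7: 11 → 7
  step 8: 7 → 7
The v coordinate changes by -1 each step: at step 8 it is 1.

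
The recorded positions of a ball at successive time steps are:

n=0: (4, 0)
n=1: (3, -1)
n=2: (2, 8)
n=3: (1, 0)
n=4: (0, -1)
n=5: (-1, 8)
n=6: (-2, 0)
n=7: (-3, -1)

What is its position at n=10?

The first coordinate changes by -1 each step, so at step 10 it is 4 + 10·(-1) = -6.
The second coordinate repeats the cycle [0, -1, 8] with period 3; step 10 mod 3 = 1, giving -1.

(-6, -1)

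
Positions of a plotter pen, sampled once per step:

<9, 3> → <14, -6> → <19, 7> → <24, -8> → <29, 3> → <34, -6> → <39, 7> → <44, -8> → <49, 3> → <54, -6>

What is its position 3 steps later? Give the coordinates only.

<69, 3>

First: linear, +5 per step → 69 at step 12.
Second: cycles through 3, -6, 7, -8 every 4 steps. Step 12 lands at position 0 of the cycle → 3.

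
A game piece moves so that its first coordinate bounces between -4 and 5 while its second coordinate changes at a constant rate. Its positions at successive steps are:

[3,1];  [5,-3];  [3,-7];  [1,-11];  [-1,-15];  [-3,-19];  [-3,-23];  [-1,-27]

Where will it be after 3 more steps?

The first coordinate reflects between -4 and 5, moving 2 per step.
  step 8: -1 → 1
  step 9: 1 → 3
  step 10: 3 → 5
The second coordinate changes by -4 each step: at step 10 it is -39.

[5,-39]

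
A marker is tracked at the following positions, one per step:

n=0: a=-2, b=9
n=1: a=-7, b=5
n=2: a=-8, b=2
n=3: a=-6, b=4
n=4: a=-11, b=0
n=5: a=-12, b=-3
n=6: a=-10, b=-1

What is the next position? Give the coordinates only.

Step-to-step displacements: (-5, -4), (-1, -3), (+2, +2), (-5, -4), (-1, -3), (+2, +2) — a repeating cycle of length 3.
step 7: apply (-5, -4) → a=-15, b=-5

a=-15, b=-5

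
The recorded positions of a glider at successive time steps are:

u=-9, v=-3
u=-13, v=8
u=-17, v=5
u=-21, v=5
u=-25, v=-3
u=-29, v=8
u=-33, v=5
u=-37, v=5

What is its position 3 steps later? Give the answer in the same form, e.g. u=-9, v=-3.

The u coordinate changes by -4 each step, so at step 10 it is -9 + 10·(-4) = -49.
The v coordinate repeats the cycle [-3, 8, 5, 5] with period 4; step 10 mod 4 = 2, giving 5.

u=-49, v=5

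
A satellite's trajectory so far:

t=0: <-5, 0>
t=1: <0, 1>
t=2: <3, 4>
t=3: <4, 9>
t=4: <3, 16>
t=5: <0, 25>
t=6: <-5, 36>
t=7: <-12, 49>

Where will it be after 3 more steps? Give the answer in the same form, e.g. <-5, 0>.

<-45, 100>

Taking differences between consecutive positions: <+5, +1>, <+3, +3>, <+1, +5>, <-1, +7>, <-3, +9>, <-5, +11>, <-7, +13>. These grow by <-2, +2> each step.
step 8: <-12, 49> + <-9, +15> → <-21, 64>
step 9: <-21, 64> + <-11, +17> → <-32, 81>
step 10: <-32, 81> + <-13, +19> → <-45, 100>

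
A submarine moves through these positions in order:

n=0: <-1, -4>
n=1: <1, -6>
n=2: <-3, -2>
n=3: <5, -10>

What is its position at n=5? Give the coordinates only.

<21, -26>

Consecutive displacements <+2, -2>, <-4, +4>, <+8, -8> scale by a factor of -2 each step.
step 4: <5, -10> + <-16, +16> → <-11, 6>
step 5: <-11, 6> + <+32, -32> → <21, -26>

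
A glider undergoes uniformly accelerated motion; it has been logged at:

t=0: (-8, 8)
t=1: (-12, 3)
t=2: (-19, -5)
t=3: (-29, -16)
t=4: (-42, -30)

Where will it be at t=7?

Successive displacements: (-4, -5), (-7, -8), (-10, -11), (-13, -14) — each changes by (-3, -3).
step 5: (-42, -30) + (-16, -17) → (-58, -47)
step 6: (-58, -47) + (-19, -20) → (-77, -67)
step 7: (-77, -67) + (-22, -23) → (-99, -90)

(-99, -90)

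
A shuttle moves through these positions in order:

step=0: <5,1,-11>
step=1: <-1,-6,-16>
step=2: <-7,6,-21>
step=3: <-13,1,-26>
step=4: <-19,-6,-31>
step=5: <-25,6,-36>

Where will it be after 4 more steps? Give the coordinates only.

First: linear, -6 per step → -49 at step 9.
Second: cycles through 1, -6, 6 every 3 steps. Step 9 lands at position 0 of the cycle → 1.
Third: linear, -5 per step → -56 at step 9.

<-49,1,-56>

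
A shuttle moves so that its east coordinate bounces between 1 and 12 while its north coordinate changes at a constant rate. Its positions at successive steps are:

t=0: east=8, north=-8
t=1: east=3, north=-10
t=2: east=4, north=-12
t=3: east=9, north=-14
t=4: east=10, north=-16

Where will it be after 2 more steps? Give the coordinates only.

The east coordinate reflects between 1 and 12, moving 5 per step.
  step 5: 10 → 5
  step 6: 5 → 2
The north coordinate changes by -2 each step: at step 6 it is -20.

east=2, north=-20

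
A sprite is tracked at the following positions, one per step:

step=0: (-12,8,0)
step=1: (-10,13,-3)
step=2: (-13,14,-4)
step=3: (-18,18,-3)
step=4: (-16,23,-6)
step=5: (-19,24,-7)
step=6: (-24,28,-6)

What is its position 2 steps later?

Step-to-step displacements: (+2,+5,-3), (-3,+1,-1), (-5,+4,+1), (+2,+5,-3), (-3,+1,-1), (-5,+4,+1) — a repeating cycle of length 3.
step 7: apply (+2,+5,-3) → (-22,33,-9)
step 8: apply (-3,+1,-1) → (-25,34,-10)

(-25,34,-10)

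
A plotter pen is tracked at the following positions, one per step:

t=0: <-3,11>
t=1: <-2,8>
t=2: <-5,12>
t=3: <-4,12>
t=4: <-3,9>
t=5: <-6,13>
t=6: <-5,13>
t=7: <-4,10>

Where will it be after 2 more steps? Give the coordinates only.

Step-to-step displacements: <+1,-3>, <-3,+4>, <+1,+0>, <+1,-3>, <-3,+4>, <+1,+0>, <+1,-3> — a repeating cycle of length 3.
step 8: apply <-3,+4> → <-7,14>
step 9: apply <+1,+0> → <-6,14>

<-6,14>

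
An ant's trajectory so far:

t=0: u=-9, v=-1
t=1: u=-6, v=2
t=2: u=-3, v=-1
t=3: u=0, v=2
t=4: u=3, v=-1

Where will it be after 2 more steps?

u=9, v=-1

U: linear, +3 per step → 9 at step 6.
V: cycles through -1, 2 every 2 steps. Step 6 lands at position 0 of the cycle → -1.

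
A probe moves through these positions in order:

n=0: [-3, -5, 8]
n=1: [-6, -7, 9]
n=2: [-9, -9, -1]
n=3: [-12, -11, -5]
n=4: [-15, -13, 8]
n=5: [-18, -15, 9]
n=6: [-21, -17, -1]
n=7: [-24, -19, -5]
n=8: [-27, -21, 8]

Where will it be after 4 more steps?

[-39, -29, 8]

The first coordinate changes by -3 each step, so at step 12 it is -3 + 12·(-3) = -39.
The second coordinate changes by -2 each step, so at step 12 it is -5 + 12·(-2) = -29.
The third coordinate repeats the cycle [8, 9, -1, -5] with period 4; step 12 mod 4 = 0, giving 8.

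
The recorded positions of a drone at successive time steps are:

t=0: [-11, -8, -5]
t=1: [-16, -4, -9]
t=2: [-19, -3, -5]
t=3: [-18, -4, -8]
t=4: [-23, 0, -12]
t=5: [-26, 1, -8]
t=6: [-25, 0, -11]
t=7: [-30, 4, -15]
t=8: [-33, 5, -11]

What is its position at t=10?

[-37, 8, -18]

The moves between consecutive positions are [-5, +4, -4], [-3, +1, +4], [+1, -1, -3], [-5, +4, -4], [-3, +1, +4], [+1, -1, -3], [-5, +4, -4], [-3, +1, +4]; they repeat the 3-cycle [[-5, +4, -4], [-3, +1, +4], [+1, -1, -3]].
step 9: apply [+1, -1, -3] → [-32, 4, -14]
step 10: apply [-5, +4, -4] → [-37, 8, -18]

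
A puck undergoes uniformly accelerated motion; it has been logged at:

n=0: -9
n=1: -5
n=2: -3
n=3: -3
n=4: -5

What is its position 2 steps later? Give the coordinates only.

Successive displacements: +4, +2, +0, -2 — each changes by -2.
step 5: -5 − 4 → -9
step 6: -9 − 6 → -15

-15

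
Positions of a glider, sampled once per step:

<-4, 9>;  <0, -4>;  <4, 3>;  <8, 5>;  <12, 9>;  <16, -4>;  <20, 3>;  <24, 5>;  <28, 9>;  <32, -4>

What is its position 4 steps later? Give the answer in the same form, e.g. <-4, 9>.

<48, -4>

The first coordinate changes by +4 each step, so at step 13 it is -4 + 13·(4) = 48.
The second coordinate repeats the cycle [9, -4, 3, 5] with period 4; step 13 mod 4 = 1, giving -4.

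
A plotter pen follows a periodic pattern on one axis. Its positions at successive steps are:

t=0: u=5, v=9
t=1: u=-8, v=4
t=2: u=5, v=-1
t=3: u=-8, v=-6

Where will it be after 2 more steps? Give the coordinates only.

U: cycles through 5, -8 every 2 steps. Step 5 lands at position 1 of the cycle → -8.
V: linear, -5 per step → -16 at step 5.

u=-8, v=-16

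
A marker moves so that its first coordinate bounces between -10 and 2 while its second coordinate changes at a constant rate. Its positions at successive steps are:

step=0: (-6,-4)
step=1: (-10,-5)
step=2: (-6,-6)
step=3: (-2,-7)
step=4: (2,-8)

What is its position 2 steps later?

(-6,-10)

The first coordinate reflects between -10 and 2, moving 4 per step.
  step 5: 2 → -2
  step 6: -2 → -6
The second coordinate changes by -1 each step: at step 6 it is -10.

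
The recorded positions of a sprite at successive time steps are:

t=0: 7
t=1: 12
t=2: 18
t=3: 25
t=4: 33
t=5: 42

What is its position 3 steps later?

75

Successive displacements: +5, +6, +7, +8, +9 — each changes by +1.
step 6: 42 + 10 → 52
step 7: 52 + 11 → 63
step 8: 63 + 12 → 75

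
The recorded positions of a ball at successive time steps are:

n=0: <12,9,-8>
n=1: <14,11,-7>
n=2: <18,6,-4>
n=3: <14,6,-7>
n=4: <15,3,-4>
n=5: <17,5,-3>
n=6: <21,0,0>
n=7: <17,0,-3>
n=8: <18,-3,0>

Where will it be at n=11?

The moves between consecutive positions are <+2,+2,+1>, <+4,-5,+3>, <-4,+0,-3>, <+1,-3,+3>, <+2,+2,+1>, <+4,-5,+3>, <-4,+0,-3>, <+1,-3,+3>; they repeat the 4-cycle [<+2,+2,+1>, <+4,-5,+3>, <-4,+0,-3>, <+1,-3,+3>].
step 9: apply <+2,+2,+1> → <20,-1,1>
step 10: apply <+4,-5,+3> → <24,-6,4>
step 11: apply <-4,+0,-3> → <20,-6,1>

<20,-6,1>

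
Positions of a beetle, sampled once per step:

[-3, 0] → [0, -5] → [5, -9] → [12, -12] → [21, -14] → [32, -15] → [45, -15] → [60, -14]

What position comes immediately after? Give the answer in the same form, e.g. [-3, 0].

[77, -12]

Taking differences between consecutive positions: [+3, -5], [+5, -4], [+7, -3], [+9, -2], [+11, -1], [+13, +0], [+15, +1]. These grow by [+2, +1] each step.
step 8: [60, -14] + [+17, +2] → [77, -12]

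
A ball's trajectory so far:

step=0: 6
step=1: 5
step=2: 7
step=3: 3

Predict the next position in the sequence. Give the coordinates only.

11

Consecutive displacements -1, +2, -4 scale by a factor of -2 each step.
step 4: 3 + 8 → 11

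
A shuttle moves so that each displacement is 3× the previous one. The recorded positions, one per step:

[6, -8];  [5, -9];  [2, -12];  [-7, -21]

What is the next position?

[-34, -48]

The jumps are [-1, -1], [-3, -3], [-9, -9] — a geometric progression with ratio 3.
step 4: [-7, -21] + [-27, -27] → [-34, -48]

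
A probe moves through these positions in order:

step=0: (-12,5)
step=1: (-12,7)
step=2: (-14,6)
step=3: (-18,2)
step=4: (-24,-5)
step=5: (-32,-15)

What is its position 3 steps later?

(-68,-63)

First differences are (+0,+2), (-2,-1), (-4,-4), (-6,-7), (-8,-10); their common second difference is (-2,-3) (constant acceleration).
step 6: (-32,-15) + (-10,-13) → (-42,-28)
step 7: (-42,-28) + (-12,-16) → (-54,-44)
step 8: (-54,-44) + (-14,-19) → (-68,-63)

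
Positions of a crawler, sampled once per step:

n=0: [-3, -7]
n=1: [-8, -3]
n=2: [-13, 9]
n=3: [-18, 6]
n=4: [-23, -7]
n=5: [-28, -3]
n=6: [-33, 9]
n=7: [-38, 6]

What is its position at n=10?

The first coordinate changes by -5 each step, so at step 10 it is -3 + 10·(-5) = -53.
The second coordinate repeats the cycle [-7, -3, 9, 6] with period 4; step 10 mod 4 = 2, giving 9.

[-53, 9]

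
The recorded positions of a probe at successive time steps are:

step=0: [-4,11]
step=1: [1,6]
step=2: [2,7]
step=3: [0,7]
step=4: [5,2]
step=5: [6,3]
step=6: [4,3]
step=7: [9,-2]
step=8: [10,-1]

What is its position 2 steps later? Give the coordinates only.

Step-to-step displacements: [+5,-5], [+1,+1], [-2,+0], [+5,-5], [+1,+1], [-2,+0], [+5,-5], [+1,+1] — a repeating cycle of length 3.
step 9: apply [-2,+0] → [8,-1]
step 10: apply [+5,-5] → [13,-6]

[13,-6]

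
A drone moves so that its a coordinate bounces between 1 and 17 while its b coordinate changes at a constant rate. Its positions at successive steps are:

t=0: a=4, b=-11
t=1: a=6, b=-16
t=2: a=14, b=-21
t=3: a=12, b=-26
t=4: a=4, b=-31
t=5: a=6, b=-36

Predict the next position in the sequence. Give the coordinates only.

a=14, b=-41

The a coordinate travels 8 per step and bounces off the walls at 1 and 17.
  step 6: 6 → 14
The b coordinate changes by -5 each step: at step 6 it is -41.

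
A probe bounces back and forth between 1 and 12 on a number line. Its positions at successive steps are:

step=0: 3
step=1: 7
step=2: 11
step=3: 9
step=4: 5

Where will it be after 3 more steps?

9

The value travels 4 per step and bounces off the walls at 1 and 12.
  step 5: 5 → 1
  step 6: 1 → 5
  step 7: 5 → 9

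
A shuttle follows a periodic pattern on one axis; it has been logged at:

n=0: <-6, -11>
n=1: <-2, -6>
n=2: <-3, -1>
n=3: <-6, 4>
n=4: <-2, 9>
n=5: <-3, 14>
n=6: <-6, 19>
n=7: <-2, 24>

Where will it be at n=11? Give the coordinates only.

<-3, 44>

First: cycles through -6, -2, -3 every 3 steps. Step 11 lands at position 2 of the cycle → -3.
Second: linear, +5 per step → 44 at step 11.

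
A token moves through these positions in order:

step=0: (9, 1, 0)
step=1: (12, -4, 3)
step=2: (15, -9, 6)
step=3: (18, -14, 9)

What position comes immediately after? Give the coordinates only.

(21, -19, 12)

Constant displacement of (+3, -5, +3) per step.
step 4: (18, -14, 9) + (+3, -5, +3) → (21, -19, 12)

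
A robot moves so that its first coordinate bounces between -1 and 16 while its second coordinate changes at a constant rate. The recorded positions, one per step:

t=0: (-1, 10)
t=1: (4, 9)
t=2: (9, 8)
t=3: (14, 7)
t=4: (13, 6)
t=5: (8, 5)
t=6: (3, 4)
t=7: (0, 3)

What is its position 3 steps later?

(15, 0)

The first coordinate travels 5 per step and bounces off the walls at -1 and 16.
  step 8: 0 → 5
  step 9: 5 → 10
  step 10: 10 → 15
The second coordinate changes by -1 each step: at step 10 it is 0.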